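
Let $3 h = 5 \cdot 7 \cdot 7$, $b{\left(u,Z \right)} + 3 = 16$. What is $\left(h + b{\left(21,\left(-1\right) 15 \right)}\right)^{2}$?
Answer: $\frac{80656}{9} \approx 8961.8$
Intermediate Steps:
$b{\left(u,Z \right)} = 13$ ($b{\left(u,Z \right)} = -3 + 16 = 13$)
$h = \frac{245}{3}$ ($h = \frac{5 \cdot 7 \cdot 7}{3} = \frac{35 \cdot 7}{3} = \frac{1}{3} \cdot 245 = \frac{245}{3} \approx 81.667$)
$\left(h + b{\left(21,\left(-1\right) 15 \right)}\right)^{2} = \left(\frac{245}{3} + 13\right)^{2} = \left(\frac{284}{3}\right)^{2} = \frac{80656}{9}$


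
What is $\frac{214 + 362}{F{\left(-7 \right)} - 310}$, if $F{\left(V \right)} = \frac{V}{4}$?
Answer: $- \frac{2304}{1247} \approx -1.8476$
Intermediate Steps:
$F{\left(V \right)} = \frac{V}{4}$ ($F{\left(V \right)} = V \frac{1}{4} = \frac{V}{4}$)
$\frac{214 + 362}{F{\left(-7 \right)} - 310} = \frac{214 + 362}{\frac{1}{4} \left(-7\right) - 310} = \frac{576}{- \frac{7}{4} - 310} = \frac{576}{- \frac{1247}{4}} = 576 \left(- \frac{4}{1247}\right) = - \frac{2304}{1247}$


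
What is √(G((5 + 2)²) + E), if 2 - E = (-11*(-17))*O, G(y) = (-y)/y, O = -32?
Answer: 3*√665 ≈ 77.363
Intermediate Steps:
G(y) = -1
E = 5986 (E = 2 - (-11*(-17))*(-32) = 2 - 187*(-32) = 2 - 1*(-5984) = 2 + 5984 = 5986)
√(G((5 + 2)²) + E) = √(-1 + 5986) = √5985 = 3*√665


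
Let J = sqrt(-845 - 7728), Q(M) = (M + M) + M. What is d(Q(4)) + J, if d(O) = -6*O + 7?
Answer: -65 + I*sqrt(8573) ≈ -65.0 + 92.59*I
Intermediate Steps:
Q(M) = 3*M (Q(M) = 2*M + M = 3*M)
d(O) = 7 - 6*O
J = I*sqrt(8573) (J = sqrt(-8573) = I*sqrt(8573) ≈ 92.59*I)
d(Q(4)) + J = (7 - 18*4) + I*sqrt(8573) = (7 - 6*12) + I*sqrt(8573) = (7 - 72) + I*sqrt(8573) = -65 + I*sqrt(8573)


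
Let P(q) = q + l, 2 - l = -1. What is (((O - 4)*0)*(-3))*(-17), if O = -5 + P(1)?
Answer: 0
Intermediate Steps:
l = 3 (l = 2 - 1*(-1) = 2 + 1 = 3)
P(q) = 3 + q (P(q) = q + 3 = 3 + q)
O = -1 (O = -5 + (3 + 1) = -5 + 4 = -1)
(((O - 4)*0)*(-3))*(-17) = (((-1 - 4)*0)*(-3))*(-17) = (-5*0*(-3))*(-17) = (0*(-3))*(-17) = 0*(-17) = 0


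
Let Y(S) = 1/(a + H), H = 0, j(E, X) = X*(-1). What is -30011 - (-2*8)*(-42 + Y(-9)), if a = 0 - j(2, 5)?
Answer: -153399/5 ≈ -30680.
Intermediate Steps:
j(E, X) = -X
a = 5 (a = 0 - (-1)*5 = 0 - 1*(-5) = 0 + 5 = 5)
Y(S) = 1/5 (Y(S) = 1/(5 + 0) = 1/5)
-30011 - (-2*8)*(-42 + Y(-9)) = -30011 - (-2*8)*(-42 + 1/5) = -30011 - (-16)*(-209)/5 = -30011 - 1*3344/5 = -30011 - 3344/5 = -153399/5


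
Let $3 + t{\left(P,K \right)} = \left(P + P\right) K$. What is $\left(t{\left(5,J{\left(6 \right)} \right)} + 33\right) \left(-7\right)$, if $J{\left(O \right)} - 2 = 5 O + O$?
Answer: $-2870$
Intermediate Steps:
$J{\left(O \right)} = 2 + 6 O$ ($J{\left(O \right)} = 2 + \left(5 O + O\right) = 2 + 6 O$)
$t{\left(P,K \right)} = -3 + 2 K P$ ($t{\left(P,K \right)} = -3 + \left(P + P\right) K = -3 + 2 P K = -3 + 2 K P$)
$\left(t{\left(5,J{\left(6 \right)} \right)} + 33\right) \left(-7\right) = \left(\left(-3 + 2 \left(2 + 6 \cdot 6\right) 5\right) + 33\right) \left(-7\right) = \left(\left(-3 + 2 \left(2 + 36\right) 5\right) + 33\right) \left(-7\right) = \left(\left(-3 + 2 \cdot 38 \cdot 5\right) + 33\right) \left(-7\right) = \left(\left(-3 + 380\right) + 33\right) \left(-7\right) = \left(377 + 33\right) \left(-7\right) = 410 \left(-7\right) = -2870$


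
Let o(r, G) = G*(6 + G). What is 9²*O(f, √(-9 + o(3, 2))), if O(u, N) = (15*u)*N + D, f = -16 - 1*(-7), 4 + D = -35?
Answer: -3159 - 10935*√7 ≈ -32090.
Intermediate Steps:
D = -39 (D = -4 - 35 = -39)
f = -9 (f = -16 + 7 = -9)
O(u, N) = -39 + 15*N*u (O(u, N) = (15*u)*N - 39 = 15*N*u - 39 = -39 + 15*N*u)
9²*O(f, √(-9 + o(3, 2))) = 9²*(-39 + 15*√(-9 + 2*(6 + 2))*(-9)) = 81*(-39 + 15*√(-9 + 2*8)*(-9)) = 81*(-39 + 15*√(-9 + 16)*(-9)) = 81*(-39 + 15*√7*(-9)) = 81*(-39 - 135*√7) = -3159 - 10935*√7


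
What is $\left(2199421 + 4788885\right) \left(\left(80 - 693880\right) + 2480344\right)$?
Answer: $12484916154464$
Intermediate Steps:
$\left(2199421 + 4788885\right) \left(\left(80 - 693880\right) + 2480344\right) = 6988306 \left(\left(80 - 693880\right) + 2480344\right) = 6988306 \left(-693800 + 2480344\right) = 6988306 \cdot 1786544 = 12484916154464$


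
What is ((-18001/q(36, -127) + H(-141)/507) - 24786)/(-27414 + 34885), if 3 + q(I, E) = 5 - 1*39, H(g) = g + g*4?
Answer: -151953384/46716163 ≈ -3.2527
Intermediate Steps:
H(g) = 5*g (H(g) = g + 4*g = 5*g)
q(I, E) = -37 (q(I, E) = -3 + (5 - 1*39) = -3 + (5 - 39) = -3 - 34 = -37)
((-18001/q(36, -127) + H(-141)/507) - 24786)/(-27414 + 34885) = ((-18001/(-37) + (5*(-141))/507) - 24786)/(-27414 + 34885) = ((-18001*(-1/37) - 705*1/507) - 24786)/7471 = ((18001/37 - 235/169) - 24786)*(1/7471) = (3033474/6253 - 24786)*(1/7471) = -151953384/6253*1/7471 = -151953384/46716163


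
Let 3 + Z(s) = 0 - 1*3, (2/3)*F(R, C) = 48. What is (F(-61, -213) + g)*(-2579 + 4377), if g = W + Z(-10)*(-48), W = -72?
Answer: 517824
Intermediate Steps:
F(R, C) = 72 (F(R, C) = (3/2)*48 = 72)
Z(s) = -6 (Z(s) = -3 + (0 - 1*3) = -3 + (0 - 3) = -3 - 3 = -6)
g = 216 (g = -72 - 6*(-48) = -72 + 288 = 216)
(F(-61, -213) + g)*(-2579 + 4377) = (72 + 216)*(-2579 + 4377) = 288*1798 = 517824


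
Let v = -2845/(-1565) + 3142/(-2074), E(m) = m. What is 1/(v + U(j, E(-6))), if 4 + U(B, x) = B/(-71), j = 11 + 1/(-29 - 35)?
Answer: -1474896064/5680953179 ≈ -0.25962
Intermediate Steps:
j = 703/64 (j = 11 + 1/(-64) = 11 - 1/64 = 703/64 ≈ 10.984)
v = 98330/324581 (v = -2845*(-1/1565) + 3142*(-1/2074) = 569/313 - 1571/1037 = 98330/324581 ≈ 0.30294)
U(B, x) = -4 - B/71 (U(B, x) = -4 + B/(-71) = -4 + B*(-1/71) = -4 - B/71)
1/(v + U(j, E(-6))) = 1/(98330/324581 + (-4 - 1/71*703/64)) = 1/(98330/324581 + (-4 - 703/4544)) = 1/(98330/324581 - 18879/4544) = 1/(-5680953179/1474896064) = -1474896064/5680953179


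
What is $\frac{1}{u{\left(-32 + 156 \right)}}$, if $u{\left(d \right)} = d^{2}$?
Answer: $\frac{1}{15376} \approx 6.5036 \cdot 10^{-5}$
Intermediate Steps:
$\frac{1}{u{\left(-32 + 156 \right)}} = \frac{1}{\left(-32 + 156\right)^{2}} = \frac{1}{124^{2}} = \frac{1}{15376}$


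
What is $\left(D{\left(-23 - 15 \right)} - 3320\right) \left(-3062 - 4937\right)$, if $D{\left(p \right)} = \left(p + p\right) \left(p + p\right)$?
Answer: $-19645544$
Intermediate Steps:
$D{\left(p \right)} = 4 p^{2}$ ($D{\left(p \right)} = 2 p 2 p = 4 p^{2}$)
$\left(D{\left(-23 - 15 \right)} - 3320\right) \left(-3062 - 4937\right) = \left(4 \left(-23 - 15\right)^{2} - 3320\right) \left(-3062 - 4937\right) = \left(4 \left(-23 - 15\right)^{2} - 3320\right) \left(-7999\right) = \left(4 \left(-38\right)^{2} - 3320\right) \left(-7999\right) = \left(4 \cdot 1444 - 3320\right) \left(-7999\right) = \left(5776 - 3320\right) \left(-7999\right) = 2456 \left(-7999\right) = -19645544$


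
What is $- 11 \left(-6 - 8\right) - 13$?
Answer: $141$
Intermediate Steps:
$- 11 \left(-6 - 8\right) - 13 = \left(-11\right) \left(-14\right) - 13 = 154 - 13 = 141$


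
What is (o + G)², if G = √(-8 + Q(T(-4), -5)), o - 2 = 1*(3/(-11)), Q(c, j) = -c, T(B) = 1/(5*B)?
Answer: -12019/2420 + 19*I*√795/55 ≈ -4.9665 + 9.7403*I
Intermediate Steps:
T(B) = 1/(5*B)
o = 19/11 (o = 2 + 1*(3/(-11)) = 2 + 1*(3*(-1/11)) = 2 + 1*(-3/11) = 2 - 3/11 = 19/11 ≈ 1.7273)
G = I*√795/10 (G = √(-8 - 1/(5*(-4))) = √(-8 - (-1)/(5*4)) = √(-8 - 1*(-1/20)) = √(-8 + 1/20) = √(-159/20) = I*√795/10 ≈ 2.8196*I)
(o + G)² = (19/11 + I*√795/10)²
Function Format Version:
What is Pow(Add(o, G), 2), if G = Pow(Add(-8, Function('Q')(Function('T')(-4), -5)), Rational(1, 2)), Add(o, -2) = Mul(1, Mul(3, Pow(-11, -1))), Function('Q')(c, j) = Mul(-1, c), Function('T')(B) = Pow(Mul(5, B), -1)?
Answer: Add(Rational(-12019, 2420), Mul(Rational(19, 55), I, Pow(795, Rational(1, 2)))) ≈ Add(-4.9665, Mul(9.7403, I))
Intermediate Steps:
Function('T')(B) = Mul(Rational(1, 5), Pow(B, -1))
o = Rational(19, 11) (o = Add(2, Mul(1, Mul(3, Pow(-11, -1)))) = Add(2, Mul(1, Mul(3, Rational(-1, 11)))) = Add(2, Mul(1, Rational(-3, 11))) = Add(2, Rational(-3, 11)) = Rational(19, 11) ≈ 1.7273)
G = Mul(Rational(1, 10), I, Pow(795, Rational(1, 2))) (G = Pow(Add(-8, Mul(-1, Mul(Rational(1, 5), Pow(-4, -1)))), Rational(1, 2)) = Pow(Add(-8, Mul(-1, Mul(Rational(1, 5), Rational(-1, 4)))), Rational(1, 2)) = Pow(Add(-8, Mul(-1, Rational(-1, 20))), Rational(1, 2)) = Pow(Add(-8, Rational(1, 20)), Rational(1, 2)) = Pow(Rational(-159, 20), Rational(1, 2)) = Mul(Rational(1, 10), I, Pow(795, Rational(1, 2))) ≈ Mul(2.8196, I))
Pow(Add(o, G), 2) = Pow(Add(Rational(19, 11), Mul(Rational(1, 10), I, Pow(795, Rational(1, 2)))), 2)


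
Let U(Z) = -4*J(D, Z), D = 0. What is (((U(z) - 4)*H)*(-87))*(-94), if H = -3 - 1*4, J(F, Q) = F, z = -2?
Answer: 228984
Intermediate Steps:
H = -7 (H = -3 - 4 = -7)
U(Z) = 0 (U(Z) = -4*0 = 0)
(((U(z) - 4)*H)*(-87))*(-94) = (((0 - 4)*(-7))*(-87))*(-94) = (-4*(-7)*(-87))*(-94) = (28*(-87))*(-94) = -2436*(-94) = 228984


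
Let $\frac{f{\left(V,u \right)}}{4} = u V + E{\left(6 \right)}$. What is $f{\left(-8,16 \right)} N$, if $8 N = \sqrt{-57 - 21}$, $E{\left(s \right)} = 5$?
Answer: $- \frac{123 i \sqrt{78}}{2} \approx - 543.15 i$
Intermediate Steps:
$f{\left(V,u \right)} = 20 + 4 V u$ ($f{\left(V,u \right)} = 4 \left(u V + 5\right) = 4 \left(V u + 5\right) = 4 \left(5 + V u\right) = 20 + 4 V u$)
$N = \frac{i \sqrt{78}}{8}$ ($N = \frac{\sqrt{-57 - 21}}{8} = \frac{\sqrt{-78}}{8} = \frac{i \sqrt{78}}{8} \approx 1.104 i$)
$f{\left(-8,16 \right)} N = \left(20 + 4 \left(-8\right) 16\right) \frac{i \sqrt{78}}{8} = \left(20 - 512\right) \frac{i \sqrt{78}}{8} = - 492 \frac{i \sqrt{78}}{8} = - \frac{123 i \sqrt{78}}{2}$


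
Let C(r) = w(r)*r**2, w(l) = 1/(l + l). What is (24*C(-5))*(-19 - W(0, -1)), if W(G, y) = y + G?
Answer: 1080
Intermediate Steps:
W(G, y) = G + y
w(l) = 1/(2*l)
C(r) = r/2 (C(r) = (1/(2*r))*r**2 = r/2)
(24*C(-5))*(-19 - W(0, -1)) = (24*((1/2)*(-5)))*(-19 - (0 - 1)) = (24*(-5/2))*(-19 - 1*(-1)) = -60*(-19 + 1) = -60*(-18) = 1080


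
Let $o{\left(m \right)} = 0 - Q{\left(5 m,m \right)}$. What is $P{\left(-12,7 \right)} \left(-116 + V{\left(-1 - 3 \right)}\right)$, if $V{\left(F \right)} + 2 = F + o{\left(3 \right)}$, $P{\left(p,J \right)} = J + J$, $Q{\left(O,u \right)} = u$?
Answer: $-1750$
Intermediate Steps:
$P{\left(p,J \right)} = 2 J$
$o{\left(m \right)} = - m$ ($o{\left(m \right)} = 0 - m = - m$)
$V{\left(F \right)} = -5 + F$ ($V{\left(F \right)} = -2 + \left(F - 3\right) = -2 + \left(-3 + F\right) = -5 + F$)
$P{\left(-12,7 \right)} \left(-116 + V{\left(-1 - 3 \right)}\right) = 2 \cdot 7 \left(-116 - 9\right) = 14 \left(-116 - 9\right) = 14 \left(-125\right) = -1750$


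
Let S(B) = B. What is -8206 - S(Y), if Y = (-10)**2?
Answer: -8306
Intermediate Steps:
Y = 100
-8206 - S(Y) = -8206 - 1*100 = -8206 - 100 = -8306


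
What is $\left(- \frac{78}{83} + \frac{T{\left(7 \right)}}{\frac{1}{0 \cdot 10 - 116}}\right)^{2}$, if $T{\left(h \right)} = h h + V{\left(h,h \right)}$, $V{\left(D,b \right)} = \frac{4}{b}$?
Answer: $\frac{11165368297444}{337561} \approx 3.3077 \cdot 10^{7}$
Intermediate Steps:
$T{\left(h \right)} = h^{2} + \frac{4}{h}$ ($T{\left(h \right)} = h h + \frac{4}{h} = h^{2} + \frac{4}{h}$)
$\left(- \frac{78}{83} + \frac{T{\left(7 \right)}}{\frac{1}{0 \cdot 10 - 116}}\right)^{2} = \left(- \frac{78}{83} + \frac{\frac{1}{7} \left(4 + 7^{3}\right)}{\frac{1}{0 \cdot 10 - 116}}\right)^{2} = \left(\left(-78\right) \frac{1}{83} + \frac{\frac{1}{7} \left(4 + 343\right)}{\frac{1}{0 - 116}}\right)^{2} = \left(- \frac{78}{83} + \frac{\frac{1}{7} \cdot 347}{\frac{1}{-116}}\right)^{2} = \left(- \frac{78}{83} + \frac{347}{7 \left(- \frac{1}{116}\right)}\right)^{2} = \left(- \frac{78}{83} + \frac{347}{7} \left(-116\right)\right)^{2} = \left(- \frac{78}{83} - \frac{40252}{7}\right)^{2} = \left(- \frac{3341462}{581}\right)^{2} = \frac{11165368297444}{337561}$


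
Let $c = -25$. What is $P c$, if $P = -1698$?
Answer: $42450$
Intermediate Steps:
$P c = \left(-1698\right) \left(-25\right) = 42450$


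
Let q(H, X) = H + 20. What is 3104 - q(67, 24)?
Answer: 3017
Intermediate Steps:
q(H, X) = 20 + H
3104 - q(67, 24) = 3104 - (20 + 67) = 3104 - 1*87 = 3104 - 87 = 3017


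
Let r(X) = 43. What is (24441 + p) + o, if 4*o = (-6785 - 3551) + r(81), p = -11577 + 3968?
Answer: 57035/4 ≈ 14259.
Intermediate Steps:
p = -7609
o = -10293/4 (o = ((-6785 - 3551) + 43)/4 = (-10336 + 43)/4 = (¼)*(-10293) = -10293/4 ≈ -2573.3)
(24441 + p) + o = (24441 - 7609) - 10293/4 = 16832 - 10293/4 = 57035/4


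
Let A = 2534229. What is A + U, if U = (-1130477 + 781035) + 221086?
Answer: 2405873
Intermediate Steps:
U = -128356 (U = -349442 + 221086 = -128356)
A + U = 2534229 - 128356 = 2405873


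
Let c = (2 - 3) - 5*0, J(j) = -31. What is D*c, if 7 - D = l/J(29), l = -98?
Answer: -119/31 ≈ -3.8387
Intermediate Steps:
D = 119/31 (D = 7 - (-98)/(-31) = 7 - (-98)*(-1)/31 = 7 - 1*98/31 = 7 - 98/31 = 119/31 ≈ 3.8387)
c = -1 (c = -1 + 0 = -1)
D*c = (119/31)*(-1) = -119/31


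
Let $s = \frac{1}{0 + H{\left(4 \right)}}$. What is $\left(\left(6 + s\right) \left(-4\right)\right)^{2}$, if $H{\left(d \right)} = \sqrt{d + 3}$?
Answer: $\frac{4048}{7} + \frac{192 \sqrt{7}}{7} \approx 650.85$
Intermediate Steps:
$H{\left(d \right)} = \sqrt{3 + d}$
$s = \frac{\sqrt{7}}{7}$ ($s = \frac{1}{0 + \sqrt{3 + 4}} = \frac{1}{0 + \sqrt{7}} = \frac{1}{\sqrt{7}} = \frac{\sqrt{7}}{7} \approx 0.37796$)
$\left(\left(6 + s\right) \left(-4\right)\right)^{2} = \left(\left(6 + \frac{\sqrt{7}}{7}\right) \left(-4\right)\right)^{2} = \left(-24 - \frac{4 \sqrt{7}}{7}\right)^{2}$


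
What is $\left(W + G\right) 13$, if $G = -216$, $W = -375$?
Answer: $-7683$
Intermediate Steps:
$\left(W + G\right) 13 = \left(-375 - 216\right) 13 = \left(-591\right) 13 = -7683$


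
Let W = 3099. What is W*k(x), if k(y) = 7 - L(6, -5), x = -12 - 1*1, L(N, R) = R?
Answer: 37188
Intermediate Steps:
x = -13 (x = -12 - 1 = -13)
k(y) = 12 (k(y) = 7 - 1*(-5) = 7 + 5 = 12)
W*k(x) = 3099*12 = 37188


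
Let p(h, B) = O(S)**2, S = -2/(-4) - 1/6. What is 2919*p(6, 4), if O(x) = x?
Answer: 973/3 ≈ 324.33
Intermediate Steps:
S = 1/3 (S = -2*(-1/4) - 1*1/6 = 1/2 - 1/6 = 1/3 ≈ 0.33333)
p(h, B) = 1/9 (p(h, B) = (1/3)**2 = 1/9)
2919*p(6, 4) = 2919*(1/9) = 973/3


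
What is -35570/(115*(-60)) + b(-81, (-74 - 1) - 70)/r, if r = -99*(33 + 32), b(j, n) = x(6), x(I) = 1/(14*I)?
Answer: 64090003/12432420 ≈ 5.1551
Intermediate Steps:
x(I) = 1/(14*I)
b(j, n) = 1/84 (b(j, n) = (1/14)/6 = (1/14)*(1/6) = 1/84)
r = -6435 (r = -99*65 = -6435)
-35570/(115*(-60)) + b(-81, (-74 - 1) - 70)/r = -35570/(115*(-60)) + (1/84)/(-6435) = -35570/(-6900) + (1/84)*(-1/6435) = -35570*(-1/6900) - 1/540540 = 3557/690 - 1/540540 = 64090003/12432420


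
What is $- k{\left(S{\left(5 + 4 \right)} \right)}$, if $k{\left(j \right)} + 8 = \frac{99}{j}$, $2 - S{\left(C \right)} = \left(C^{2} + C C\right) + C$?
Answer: $\frac{1451}{169} \approx 8.5858$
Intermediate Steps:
$S{\left(C \right)} = 2 - C - 2 C^{2}$ ($S{\left(C \right)} = 2 - \left(\left(C^{2} + C C\right) + C\right) = 2 - \left(\left(C^{2} + C^{2}\right) + C\right) = 2 - \left(2 C^{2} + C\right) = 2 - \left(C + 2 C^{2}\right) = 2 - C - 2 C^{2}$)
$k{\left(j \right)} = -8 + \frac{99}{j}$
$- k{\left(S{\left(5 + 4 \right)} \right)} = - (-8 + \frac{99}{2 - \left(5 + 4\right) - 2 \left(5 + 4\right)^{2}}) = - (-8 + \frac{99}{2 - 9 - 2 \cdot 9^{2}}) = - (-8 + \frac{99}{2 - 9 - 162}) = - (-8 + \frac{99}{-169}) = - (-8 + 99 \left(- \frac{1}{169}\right)) = - (-8 - \frac{99}{169}) = \left(-1\right) \left(- \frac{1451}{169}\right) = \frac{1451}{169}$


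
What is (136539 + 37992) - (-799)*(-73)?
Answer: 116204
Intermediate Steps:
(136539 + 37992) - (-799)*(-73) = 174531 - 1*58327 = 174531 - 58327 = 116204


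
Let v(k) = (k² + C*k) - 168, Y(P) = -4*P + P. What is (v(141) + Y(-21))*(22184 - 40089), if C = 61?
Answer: -508090185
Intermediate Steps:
Y(P) = -3*P
v(k) = -168 + k² + 61*k (v(k) = (k² + 61*k) - 168 = -168 + k² + 61*k)
(v(141) + Y(-21))*(22184 - 40089) = ((-168 + 141² + 61*141) - 3*(-21))*(22184 - 40089) = ((-168 + 19881 + 8601) + 63)*(-17905) = (28314 + 63)*(-17905) = 28377*(-17905) = -508090185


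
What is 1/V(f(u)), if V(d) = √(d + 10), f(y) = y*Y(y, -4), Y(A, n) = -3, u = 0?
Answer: √10/10 ≈ 0.31623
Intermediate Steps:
f(y) = -3*y (f(y) = y*(-3) = -3*y)
V(d) = √(10 + d)
1/V(f(u)) = 1/(√(10 - 3*0)) = 1/(√(10 + 0)) = 1/(√10) = √10/10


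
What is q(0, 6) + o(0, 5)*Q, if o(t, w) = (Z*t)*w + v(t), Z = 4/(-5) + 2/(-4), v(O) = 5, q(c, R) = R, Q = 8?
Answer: 46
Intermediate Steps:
Z = -13/10 (Z = 4*(-1/5) + 2*(-1/4) = -4/5 - 1/2 = -13/10 ≈ -1.3000)
o(t, w) = 5 - 13*t*w/10 (o(t, w) = (-13*t/10)*w + 5 = -13*t*w/10 + 5 = 5 - 13*t*w/10)
q(0, 6) + o(0, 5)*Q = 6 + (5 - 13/10*0*5)*8 = 6 + (5 + 0)*8 = 6 + 5*8 = 6 + 40 = 46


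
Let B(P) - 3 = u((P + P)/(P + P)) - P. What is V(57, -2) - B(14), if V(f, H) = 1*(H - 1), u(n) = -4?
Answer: 12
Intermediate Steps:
V(f, H) = -1 + H (V(f, H) = 1*(-1 + H) = -1 + H)
B(P) = -1 - P (B(P) = 3 + (-4 - P) = -1 - P)
V(57, -2) - B(14) = (-1 - 2) - (-1 - 1*14) = -3 - (-1 - 14) = -3 - 1*(-15) = -3 + 15 = 12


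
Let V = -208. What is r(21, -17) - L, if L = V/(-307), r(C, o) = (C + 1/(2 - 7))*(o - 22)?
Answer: -1246232/1535 ≈ -811.88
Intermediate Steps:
r(C, o) = (-22 + o)*(-⅕ + C) (r(C, o) = (C + 1/(-5))*(-22 + o) = (C - ⅕)*(-22 + o) = (-⅕ + C)*(-22 + o) = (-22 + o)*(-⅕ + C))
L = 208/307 (L = -208/(-307) = -208*(-1/307) = 208/307 ≈ 0.67752)
r(21, -17) - L = (22/5 - 22*21 - ⅕*(-17) + 21*(-17)) - 1*208/307 = (22/5 - 462 + 17/5 - 357) - 208/307 = -4056/5 - 208/307 = -1246232/1535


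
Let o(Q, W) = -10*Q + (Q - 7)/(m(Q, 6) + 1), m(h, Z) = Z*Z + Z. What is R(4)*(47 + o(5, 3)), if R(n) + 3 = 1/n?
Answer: 1441/172 ≈ 8.3779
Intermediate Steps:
R(n) = -3 + 1/n
m(h, Z) = Z + Z² (m(h, Z) = Z² + Z = Z + Z²)
o(Q, W) = -7/43 - 429*Q/43 (o(Q, W) = -10*Q + (Q - 7)/(6*(1 + 6) + 1) = -10*Q + (-7 + Q)/(6*7 + 1) = -10*Q + (-7 + Q)/(42 + 1) = -10*Q + (-7 + Q)/43 = -10*Q + (-7 + Q)*(1/43) = -10*Q + (-7/43 + Q/43) = -7/43 - 429*Q/43)
R(4)*(47 + o(5, 3)) = (-3 + 1/4)*(47 + (-7/43 - 429/43*5)) = (-3 + ¼)*(47 + (-7/43 - 2145/43)) = -11*(47 - 2152/43)/4 = -11/4*(-131/43) = 1441/172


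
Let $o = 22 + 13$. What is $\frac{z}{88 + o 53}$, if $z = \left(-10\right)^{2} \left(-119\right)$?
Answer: $- \frac{11900}{1943} \approx -6.1245$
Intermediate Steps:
$o = 35$
$z = -11900$ ($z = 100 \left(-119\right) = -11900$)
$\frac{z}{88 + o 53} = - \frac{11900}{88 + 35 \cdot 53} = - \frac{11900}{88 + 1855} = - \frac{11900}{1943}$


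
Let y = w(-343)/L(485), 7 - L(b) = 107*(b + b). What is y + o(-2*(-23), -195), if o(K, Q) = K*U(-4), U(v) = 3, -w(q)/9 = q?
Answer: 14318967/103783 ≈ 137.97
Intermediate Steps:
w(q) = -9*q
L(b) = 7 - 214*b (L(b) = 7 - 107*(b + b) = 7 - 107*2*b = 7 - 214*b)
o(K, Q) = 3*K (o(K, Q) = K*3 = 3*K)
y = -3087/103783 (y = (-9*(-343))/(7 - 214*485) = 3087/(7 - 103790) = 3087/(-103783) = 3087*(-1/103783) = -3087/103783 ≈ -0.029745)
y + o(-2*(-23), -195) = -3087/103783 + 3*(-2*(-23)) = -3087/103783 + 3*46 = -3087/103783 + 138 = 14318967/103783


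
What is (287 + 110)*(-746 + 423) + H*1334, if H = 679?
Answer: 777555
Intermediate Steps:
(287 + 110)*(-746 + 423) + H*1334 = (287 + 110)*(-746 + 423) + 679*1334 = 397*(-323) + 905786 = -128231 + 905786 = 777555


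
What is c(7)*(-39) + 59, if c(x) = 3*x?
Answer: -760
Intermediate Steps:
c(7)*(-39) + 59 = (3*7)*(-39) + 59 = 21*(-39) + 59 = -819 + 59 = -760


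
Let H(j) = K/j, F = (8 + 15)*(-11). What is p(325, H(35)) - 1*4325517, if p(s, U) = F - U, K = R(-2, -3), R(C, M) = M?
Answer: -151401947/35 ≈ -4.3258e+6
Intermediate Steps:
K = -3
F = -253 (F = 23*(-11) = -253)
H(j) = -3/j
p(s, U) = -253 - U
p(325, H(35)) - 1*4325517 = (-253 - (-3)/35) - 1*4325517 = (-253 - (-3)/35) - 4325517 = (-253 - 1*(-3/35)) - 4325517 = (-253 + 3/35) - 4325517 = -8852/35 - 4325517 = -151401947/35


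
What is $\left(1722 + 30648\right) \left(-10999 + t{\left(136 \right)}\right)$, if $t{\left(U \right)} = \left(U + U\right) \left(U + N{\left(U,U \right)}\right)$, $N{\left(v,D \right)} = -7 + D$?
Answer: $1977191970$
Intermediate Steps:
$t{\left(U \right)} = 2 U \left(-7 + 2 U\right)$ ($t{\left(U \right)} = \left(U + U\right) \left(U + \left(-7 + U\right)\right) = 2 U \left(-7 + 2 U\right)$)
$\left(1722 + 30648\right) \left(-10999 + t{\left(136 \right)}\right) = \left(1722 + 30648\right) \left(-10999 + 2 \cdot 136 \left(-7 + 2 \cdot 136\right)\right) = 32370 \left(-10999 + 2 \cdot 136 \left(-7 + 272\right)\right) = 32370 \left(-10999 + 2 \cdot 136 \cdot 265\right) = 32370 \left(-10999 + 72080\right) = 32370 \cdot 61081 = 1977191970$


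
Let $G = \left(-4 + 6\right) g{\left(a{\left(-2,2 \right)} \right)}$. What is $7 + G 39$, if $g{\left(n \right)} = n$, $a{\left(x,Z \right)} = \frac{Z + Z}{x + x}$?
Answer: $-71$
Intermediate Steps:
$a{\left(x,Z \right)} = \frac{Z}{x}$ ($a{\left(x,Z \right)} = \frac{2 Z}{2 x} = 2 Z \frac{1}{2 x} = \frac{Z}{x}$)
$G = -2$ ($G = \left(-4 + 6\right) \frac{2}{-2} = 2 \cdot 2 \left(- \frac{1}{2}\right) = 2 \left(-1\right) = -2$)
$7 + G 39 = 7 - 78 = -71$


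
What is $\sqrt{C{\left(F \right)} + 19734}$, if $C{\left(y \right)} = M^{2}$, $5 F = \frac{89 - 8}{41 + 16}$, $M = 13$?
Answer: $\sqrt{19903} \approx 141.08$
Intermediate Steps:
$F = \frac{27}{95}$ ($F = \frac{\left(89 - 8\right) \frac{1}{41 + 16}}{5} = \frac{81 \cdot \frac{1}{57}}{5} = \frac{1}{5} \cdot \frac{27}{19} = \frac{27}{95} \approx 0.28421$)
$C{\left(y \right)} = 169$ ($C{\left(y \right)} = 13^{2} = 169$)
$\sqrt{C{\left(F \right)} + 19734} = \sqrt{169 + 19734} = \sqrt{19903}$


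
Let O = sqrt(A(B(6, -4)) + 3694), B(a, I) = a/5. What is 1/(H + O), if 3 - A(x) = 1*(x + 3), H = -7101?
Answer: -35505/252102541 - 4*sqrt(5770)/252102541 ≈ -0.00014204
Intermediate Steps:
B(a, I) = a/5 (B(a, I) = a*(1/5) = a/5)
A(x) = -x (A(x) = 3 - (x + 3) = 3 - (3 + x) = 3 + (-3 - x) = -x)
O = 4*sqrt(5770)/5 (O = sqrt(-6/5 + 3694) = sqrt(18464/5) = 4*sqrt(5770)/5 ≈ 60.768)
1/(H + O) = 1/(-7101 + 4*sqrt(5770)/5)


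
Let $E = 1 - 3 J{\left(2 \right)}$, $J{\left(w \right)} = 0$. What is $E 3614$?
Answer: $3614$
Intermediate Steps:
$E = 1$ ($E = 1 - 0 = 1 + 0 = 1$)
$E 3614 = 1 \cdot 3614 = 3614$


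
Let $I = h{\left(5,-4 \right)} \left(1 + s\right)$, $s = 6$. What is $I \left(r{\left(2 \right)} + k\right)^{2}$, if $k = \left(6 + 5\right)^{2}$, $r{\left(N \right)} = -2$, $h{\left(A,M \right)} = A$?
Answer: $495635$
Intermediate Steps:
$I = 35$ ($I = 5 \left(1 + 6\right) = 5 \cdot 7 = 35$)
$k = 121$ ($k = 11^{2} = 121$)
$I \left(r{\left(2 \right)} + k\right)^{2} = 35 \left(-2 + 121\right)^{2} = 35 \cdot 119^{2} = 35 \cdot 14161 = 495635$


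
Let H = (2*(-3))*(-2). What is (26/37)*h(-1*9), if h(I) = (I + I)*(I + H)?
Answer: -1404/37 ≈ -37.946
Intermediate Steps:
H = 12 (H = -6*(-2) = 12)
h(I) = 2*I*(12 + I) (h(I) = (I + I)*(I + 12) = (2*I)*(12 + I) = 2*I*(12 + I))
(26/37)*h(-1*9) = (26/37)*(2*(-1*9)*(12 - 1*9)) = (26*(1/37))*(2*(-9)*(12 - 9)) = 26*(2*(-9)*3)/37 = (26/37)*(-54) = -1404/37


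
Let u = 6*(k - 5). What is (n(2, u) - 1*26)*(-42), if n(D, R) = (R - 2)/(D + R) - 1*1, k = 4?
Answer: 1050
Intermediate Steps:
u = -6 (u = 6*(4 - 5) = 6*(-1) = -6)
n(D, R) = -1 + (-2 + R)/(D + R) (n(D, R) = (-2 + R)/(D + R) - 1 = -1 + (-2 + R)/(D + R))
(n(2, u) - 1*26)*(-42) = ((-2 - 1*2)/(2 - 6) - 1*26)*(-42) = ((-2 - 2)/(-4) - 26)*(-42) = (-¼*(-4) - 26)*(-42) = (1 - 26)*(-42) = -25*(-42) = 1050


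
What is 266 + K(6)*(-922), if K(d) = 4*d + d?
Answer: -27394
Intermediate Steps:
K(d) = 5*d
266 + K(6)*(-922) = 266 + (5*6)*(-922) = 266 + 30*(-922) = 266 - 27660 = -27394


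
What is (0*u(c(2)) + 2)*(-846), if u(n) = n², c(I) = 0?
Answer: -1692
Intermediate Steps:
(0*u(c(2)) + 2)*(-846) = (0*0² + 2)*(-846) = (0*0 + 2)*(-846) = (0 + 2)*(-846) = 2*(-846) = -1692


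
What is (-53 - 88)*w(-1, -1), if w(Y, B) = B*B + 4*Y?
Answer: 423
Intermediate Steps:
w(Y, B) = B**2 + 4*Y
(-53 - 88)*w(-1, -1) = (-53 - 88)*((-1)**2 + 4*(-1)) = -141*(1 - 4) = -141*(-3) = 423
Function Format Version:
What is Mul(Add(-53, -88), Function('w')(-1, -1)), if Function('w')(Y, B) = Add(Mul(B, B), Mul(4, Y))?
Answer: 423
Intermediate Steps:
Function('w')(Y, B) = Add(Pow(B, 2), Mul(4, Y))
Mul(Add(-53, -88), Function('w')(-1, -1)) = Mul(Add(-53, -88), Add(Pow(-1, 2), Mul(4, -1))) = Mul(-141, Add(1, -4)) = Mul(-141, -3) = 423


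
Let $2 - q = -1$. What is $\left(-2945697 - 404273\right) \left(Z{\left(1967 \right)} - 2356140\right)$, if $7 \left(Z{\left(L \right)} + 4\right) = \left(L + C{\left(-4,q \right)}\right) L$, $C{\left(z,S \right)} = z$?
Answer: $6045158213770$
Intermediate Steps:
$q = 3$ ($q = 2 - -1 = 2 + 1 = 3$)
$Z{\left(L \right)} = -4 + \frac{L \left(-4 + L\right)}{7}$ ($Z{\left(L \right)} = -4 + \frac{\left(L - 4\right) L}{7} = -4 + \frac{\left(-4 + L\right) L}{7} = -4 + \frac{L \left(-4 + L\right)}{7}$)
$\left(-2945697 - 404273\right) \left(Z{\left(1967 \right)} - 2356140\right) = \left(-2945697 - 404273\right) \left(\left(-4 - 1124 + \frac{1967^{2}}{7}\right) - 2356140\right) = - 3349970 \left(\left(-4 - 1124 + \frac{1}{7} \cdot 3869089\right) - 2356140\right) = - 3349970 \left(\left(-4 - 1124 + 552727\right) - 2356140\right) = - 3349970 \left(551599 - 2356140\right) = \left(-3349970\right) \left(-1804541\right) = 6045158213770$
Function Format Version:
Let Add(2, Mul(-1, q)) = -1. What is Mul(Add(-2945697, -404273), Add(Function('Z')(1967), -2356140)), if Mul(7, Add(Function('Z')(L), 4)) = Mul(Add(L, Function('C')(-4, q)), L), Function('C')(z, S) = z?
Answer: 6045158213770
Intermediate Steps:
q = 3 (q = Add(2, Mul(-1, -1)) = Add(2, 1) = 3)
Function('Z')(L) = Add(-4, Mul(Rational(1, 7), L, Add(-4, L))) (Function('Z')(L) = Add(-4, Mul(Rational(1, 7), Mul(Add(L, -4), L))) = Add(-4, Mul(Rational(1, 7), Mul(Add(-4, L), L))) = Add(-4, Mul(Rational(1, 7), Mul(L, Add(-4, L)))) = Add(-4, Mul(Rational(1, 7), L, Add(-4, L))))
Mul(Add(-2945697, -404273), Add(Function('Z')(1967), -2356140)) = Mul(Add(-2945697, -404273), Add(Add(-4, Mul(Rational(-4, 7), 1967), Mul(Rational(1, 7), Pow(1967, 2))), -2356140)) = Mul(-3349970, Add(Add(-4, -1124, Mul(Rational(1, 7), 3869089)), -2356140)) = Mul(-3349970, Add(Add(-4, -1124, 552727), -2356140)) = Mul(-3349970, Add(551599, -2356140)) = Mul(-3349970, -1804541) = 6045158213770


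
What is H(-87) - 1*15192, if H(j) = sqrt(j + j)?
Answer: -15192 + I*sqrt(174) ≈ -15192.0 + 13.191*I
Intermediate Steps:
H(j) = sqrt(2)*sqrt(j) (H(j) = sqrt(2*j) = sqrt(2)*sqrt(j))
H(-87) - 1*15192 = sqrt(2)*sqrt(-87) - 1*15192 = sqrt(2)*(I*sqrt(87)) - 15192 = I*sqrt(174) - 15192 = -15192 + I*sqrt(174)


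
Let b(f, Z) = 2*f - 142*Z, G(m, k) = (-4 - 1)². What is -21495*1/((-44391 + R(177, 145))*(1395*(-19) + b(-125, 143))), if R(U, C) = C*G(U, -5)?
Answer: -7165/639496242 ≈ -1.1204e-5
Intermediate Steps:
G(m, k) = 25 (G(m, k) = (-5)² = 25)
R(U, C) = 25*C (R(U, C) = C*25 = 25*C)
b(f, Z) = -142*Z + 2*f
-21495*1/((-44391 + R(177, 145))*(1395*(-19) + b(-125, 143))) = -21495*1/((-44391 + 25*145)*(1395*(-19) + (-142*143 + 2*(-125)))) = -21495*1/((-44391 + 3625)*(-26505 + (-20306 - 250))) = -21495*(-1/(40766*(-26505 - 20556))) = -21495/((-47061*(-40766))) = -21495/1918488726 = -21495*1/1918488726 = -7165/639496242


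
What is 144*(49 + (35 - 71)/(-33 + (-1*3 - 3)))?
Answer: 93456/13 ≈ 7188.9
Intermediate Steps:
144*(49 + (35 - 71)/(-33 + (-1*3 - 3))) = 144*(49 - 36/(-33 + (-3 - 3))) = 144*(49 - 36/(-33 - 6)) = 144*(49 - 36/(-39)) = 144*(49 - 36*(-1/39)) = 144*(49 + 12/13) = 144*(649/13) = 93456/13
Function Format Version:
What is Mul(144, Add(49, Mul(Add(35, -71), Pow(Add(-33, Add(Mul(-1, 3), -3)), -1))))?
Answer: Rational(93456, 13) ≈ 7188.9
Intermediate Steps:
Mul(144, Add(49, Mul(Add(35, -71), Pow(Add(-33, Add(Mul(-1, 3), -3)), -1)))) = Mul(144, Add(49, Mul(-36, Pow(Add(-33, Add(-3, -3)), -1)))) = Mul(144, Add(49, Mul(-36, Pow(Add(-33, -6), -1)))) = Mul(144, Add(49, Mul(-36, Pow(-39, -1)))) = Mul(144, Add(49, Mul(-36, Rational(-1, 39)))) = Mul(144, Add(49, Rational(12, 13))) = Mul(144, Rational(649, 13)) = Rational(93456, 13)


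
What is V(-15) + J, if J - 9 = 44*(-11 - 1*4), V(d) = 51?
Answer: -600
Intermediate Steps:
J = -651 (J = 9 + 44*(-11 - 1*4) = 9 + 44*(-11 - 4) = 9 + 44*(-15) = 9 - 660 = -651)
V(-15) + J = 51 - 651 = -600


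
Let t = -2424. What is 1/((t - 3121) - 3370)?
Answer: -1/8915 ≈ -0.00011217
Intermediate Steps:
1/((t - 3121) - 3370) = 1/((-2424 - 3121) - 3370) = 1/(-5545 - 3370) = 1/(-8915) = -1/8915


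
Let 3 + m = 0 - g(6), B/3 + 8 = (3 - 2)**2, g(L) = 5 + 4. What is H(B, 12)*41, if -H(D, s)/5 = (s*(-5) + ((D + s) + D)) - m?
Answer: 15990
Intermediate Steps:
g(L) = 9
B = -21 (B = -24 + 3*(3 - 2)**2 = -24 + 3*1**2 = -24 + 3*1 = -24 + 3 = -21)
m = -12 (m = -3 + (0 - 1*9) = -3 + (0 - 9) = -3 - 9 = -12)
H(D, s) = -60 - 10*D + 20*s (H(D, s) = -5*((s*(-5) + ((D + s) + D)) - 1*(-12)) = -5*((-5*s + (s + 2*D)) + 12) = -5*((-4*s + 2*D) + 12) = -5*(12 - 4*s + 2*D) = -60 - 10*D + 20*s)
H(B, 12)*41 = (-60 - 10*(-21) + 20*12)*41 = (-60 + 210 + 240)*41 = 390*41 = 15990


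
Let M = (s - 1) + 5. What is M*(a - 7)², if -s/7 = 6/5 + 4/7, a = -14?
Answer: -18522/5 ≈ -3704.4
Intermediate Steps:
s = -62/5 (s = -7*(6/5 + 4/7) = -7*62/35 = -62/5 ≈ -12.400)
M = -42/5 (M = (-62/5 - 1) + 5 = -67/5 + 5 = -42/5 ≈ -8.4000)
M*(a - 7)² = -42*(-14 - 7)²/5 = -42/5*(-21)² = -42/5*441 = -18522/5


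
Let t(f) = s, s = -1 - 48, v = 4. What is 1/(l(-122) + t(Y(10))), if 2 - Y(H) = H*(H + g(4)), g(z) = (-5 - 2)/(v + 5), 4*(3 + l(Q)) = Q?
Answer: -2/165 ≈ -0.012121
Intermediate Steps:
l(Q) = -3 + Q/4
g(z) = -7/9 (g(z) = (-5 - 2)/(4 + 5) = -7/9)
s = -49
Y(H) = 2 - H*(-7/9 + H) (Y(H) = 2 - H*(H - 7/9) = 2 - H*(-7/9 + H))
t(f) = -49
1/(l(-122) + t(Y(10))) = 1/((-3 + (¼)*(-122)) - 49) = 1/((-3 - 61/2) - 49) = 1/(-67/2 - 49) = 1/(-165/2) = -2/165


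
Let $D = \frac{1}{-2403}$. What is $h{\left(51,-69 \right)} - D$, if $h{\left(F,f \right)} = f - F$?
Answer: $- \frac{288359}{2403} \approx -120.0$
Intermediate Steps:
$D = - \frac{1}{2403} \approx -0.00041615$
$h{\left(51,-69 \right)} - D = \left(-69 - 51\right) - - \frac{1}{2403} = \left(-69 - 51\right) + \frac{1}{2403} = -120 + \frac{1}{2403} = - \frac{288359}{2403}$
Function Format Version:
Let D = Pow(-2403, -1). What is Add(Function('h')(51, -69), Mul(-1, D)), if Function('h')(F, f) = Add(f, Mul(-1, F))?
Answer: Rational(-288359, 2403) ≈ -120.00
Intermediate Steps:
D = Rational(-1, 2403) ≈ -0.00041615
Add(Function('h')(51, -69), Mul(-1, D)) = Add(Add(-69, Mul(-1, 51)), Mul(-1, Rational(-1, 2403))) = Add(Add(-69, -51), Rational(1, 2403)) = Add(-120, Rational(1, 2403)) = Rational(-288359, 2403)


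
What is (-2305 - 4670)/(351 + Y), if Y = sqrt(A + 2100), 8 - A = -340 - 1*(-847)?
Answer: -97929/4864 + 279*sqrt(1601)/4864 ≈ -17.838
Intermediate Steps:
A = -499 (A = 8 - (-340 - 1*(-847)) = 8 - (-340 + 847) = 8 - 1*507 = 8 - 507 = -499)
Y = sqrt(1601) (Y = sqrt(-499 + 2100) = sqrt(1601) ≈ 40.013)
(-2305 - 4670)/(351 + Y) = (-2305 - 4670)/(351 + sqrt(1601)) = -6975/(351 + sqrt(1601))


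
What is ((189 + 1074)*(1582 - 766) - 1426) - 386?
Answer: 1028796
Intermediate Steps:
((189 + 1074)*(1582 - 766) - 1426) - 386 = (1263*816 - 1426) - 386 = (1030608 - 1426) - 386 = 1029182 - 386 = 1028796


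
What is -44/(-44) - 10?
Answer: -9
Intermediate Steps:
-44/(-44) - 10 = -44*(-1/44) - 10 = 1 - 10 = -9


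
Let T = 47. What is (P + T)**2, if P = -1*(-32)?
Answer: 6241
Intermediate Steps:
P = 32
(P + T)**2 = (32 + 47)**2 = 79**2 = 6241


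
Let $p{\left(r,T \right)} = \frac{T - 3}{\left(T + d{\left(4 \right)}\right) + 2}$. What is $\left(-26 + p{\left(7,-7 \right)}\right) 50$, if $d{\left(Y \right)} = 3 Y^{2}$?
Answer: $- \frac{56400}{43} \approx -1311.6$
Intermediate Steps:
$p{\left(r,T \right)} = \frac{-3 + T}{50 + T}$ ($p{\left(r,T \right)} = \frac{T - 3}{\left(T + 3 \cdot 4^{2}\right) + 2} = \frac{-3 + T}{\left(T + 3 \cdot 16\right) + 2} = \frac{-3 + T}{\left(T + 48\right) + 2} = \frac{-3 + T}{\left(48 + T\right) + 2} = \frac{-3 + T}{50 + T}$)
$\left(-26 + p{\left(7,-7 \right)}\right) 50 = \left(-26 + \frac{-3 - 7}{50 - 7}\right) 50 = \left(-26 + \frac{1}{43} \left(-10\right)\right) 50 = \left(-26 - \frac{10}{43}\right) 50 = \left(- \frac{1128}{43}\right) 50 = - \frac{56400}{43}$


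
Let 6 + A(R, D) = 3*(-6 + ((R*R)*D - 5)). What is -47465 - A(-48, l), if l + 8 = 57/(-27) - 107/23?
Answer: 1256210/23 ≈ 54618.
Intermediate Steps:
l = -3056/207 (l = -8 + (57/(-27) - 107/23) = -8 + (57*(-1/27) - 107*1/23) = -8 + (-19/9 - 107/23) = -8 - 1400/207 = -3056/207 ≈ -14.763)
A(R, D) = -39 + 3*D*R² (A(R, D) = -6 + 3*(-6 + ((R*R)*D - 5)) = -6 + 3*(-6 + (R²*D - 5)) = -6 + 3*(-6 + (D*R² - 5)) = -6 + 3*(-6 + (-5 + D*R²)) = -6 + 3*(-11 + D*R²) = -6 + (-33 + 3*D*R²) = -39 + 3*D*R²)
-47465 - A(-48, l) = -47465 - (-39 + 3*(-3056/207)*(-48)²) = -47465 - (-39 + 3*(-3056/207)*2304) = -47465 - (-39 - 2347008/23) = -47465 - 1*(-2347905/23) = -47465 + 2347905/23 = 1256210/23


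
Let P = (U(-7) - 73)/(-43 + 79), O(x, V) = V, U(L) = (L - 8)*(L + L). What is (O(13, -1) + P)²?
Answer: 10201/1296 ≈ 7.8711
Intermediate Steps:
U(L) = 2*L*(-8 + L) (U(L) = (-8 + L)*(2*L) = 2*L*(-8 + L))
P = 137/36 (P = (2*(-7)*(-8 - 7) - 73)/(-43 + 79) = (2*(-7)*(-15) - 73)/36 = (210 - 73)*(1/36) = 137*(1/36) = 137/36 ≈ 3.8056)
(O(13, -1) + P)² = (-1 + 137/36)² = (101/36)² = 10201/1296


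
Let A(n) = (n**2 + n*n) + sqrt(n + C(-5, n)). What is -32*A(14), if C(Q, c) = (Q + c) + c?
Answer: -12544 - 32*sqrt(37) ≈ -12739.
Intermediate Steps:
C(Q, c) = Q + 2*c
A(n) = sqrt(-5 + 3*n) + 2*n**2 (A(n) = (n**2 + n*n) + sqrt(n + (-5 + 2*n)) = (n**2 + n**2) + sqrt(-5 + 3*n) = 2*n**2 + sqrt(-5 + 3*n) = sqrt(-5 + 3*n) + 2*n**2)
-32*A(14) = -32*(sqrt(-5 + 3*14) + 2*14**2) = -32*(sqrt(-5 + 42) + 2*196) = -32*(sqrt(37) + 392) = -32*(392 + sqrt(37)) = -12544 - 32*sqrt(37)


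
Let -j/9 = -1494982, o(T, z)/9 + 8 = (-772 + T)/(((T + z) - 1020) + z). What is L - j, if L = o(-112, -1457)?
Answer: -1601134056/119 ≈ -1.3455e+7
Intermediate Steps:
o(T, z) = -72 + 9*(-772 + T)/(-1020 + T + 2*z) (o(T, z) = -72 + 9*((-772 + T)/(((T + z) - 1020) + z)) = -72 + 9*((-772 + T)/((-1020 + T + z) + z)) = -72 + 9*((-772 + T)/(-1020 + T + 2*z)) = -72 + 9*(-772 + T)/(-1020 + T + 2*z))
L = -8334/119 (L = 9*(7388 - 16*(-1457) - 7*(-112))/(-1020 - 112 + 2*(-1457)) = 9*(7388 + 23312 + 784)/(-1020 - 112 - 2914) = 9*31484/(-4046) = 9*(-1/4046)*31484 = -8334/119 ≈ -70.034)
j = 13454838 (j = -9*(-1494982) = 13454838)
L - j = -8334/119 - 1*13454838 = -8334/119 - 13454838 = -1601134056/119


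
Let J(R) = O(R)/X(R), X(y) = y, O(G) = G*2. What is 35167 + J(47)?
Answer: 35169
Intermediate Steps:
O(G) = 2*G
J(R) = 2 (J(R) = (2*R)/R = 2)
35167 + J(47) = 35167 + 2 = 35169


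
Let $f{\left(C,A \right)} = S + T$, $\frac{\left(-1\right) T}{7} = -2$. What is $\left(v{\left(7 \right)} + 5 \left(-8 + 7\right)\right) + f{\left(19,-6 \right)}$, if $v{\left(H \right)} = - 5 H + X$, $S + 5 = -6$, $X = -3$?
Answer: $-40$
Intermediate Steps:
$T = 14$ ($T = \left(-7\right) \left(-2\right) = 14$)
$S = -11$ ($S = -5 - 6 = -11$)
$f{\left(C,A \right)} = 3$ ($f{\left(C,A \right)} = -11 + 14 = 3$)
$v{\left(H \right)} = -3 - 5 H$ ($v{\left(H \right)} = - 5 H - 3 = -3 - 5 H$)
$\left(v{\left(7 \right)} + 5 \left(-8 + 7\right)\right) + f{\left(19,-6 \right)} = \left(\left(-3 - 35\right) + 5 \left(-8 + 7\right)\right) + 3 = \left(\left(-3 - 35\right) + 5 \left(-1\right)\right) + 3 = \left(-38 - 5\right) + 3 = -43 + 3 = -40$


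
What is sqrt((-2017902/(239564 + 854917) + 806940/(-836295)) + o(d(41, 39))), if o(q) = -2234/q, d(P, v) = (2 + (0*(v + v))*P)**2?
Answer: I*sqrt(928906748774268404411730)/40680399462 ≈ 23.692*I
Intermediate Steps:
d(P, v) = 4 (d(P, v) = (2 + (0*(2*v))*P)**2 = (2 + 0*P)**2 = (2 + 0)**2 = 2**2 = 4)
sqrt((-2017902/(239564 + 854917) + 806940/(-836295)) + o(d(41, 39))) = sqrt((-2017902/(239564 + 854917) + 806940/(-836295)) - 2234/4) = sqrt((-2017902/1094481 + 806940*(-1/836295)) - 2234*1/4) = sqrt((-2017902*1/1094481 - 53796/55753) - 1117/2) = sqrt((-672634/364827 - 53796/55753) - 1117/2) = sqrt(-57127596694/20340199731 - 1117/2) = sqrt(-22834258292915/40680399462) = I*sqrt(928906748774268404411730)/40680399462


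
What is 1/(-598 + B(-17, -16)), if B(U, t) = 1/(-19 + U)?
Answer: -36/21529 ≈ -0.0016722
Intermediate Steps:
1/(-598 + B(-17, -16)) = 1/(-598 + 1/(-19 - 17)) = 1/(-598 + 1/(-36)) = 1/(-598 - 1/36) = 1/(-21529/36) = -36/21529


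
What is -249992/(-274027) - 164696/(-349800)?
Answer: 16572294049/11981830575 ≈ 1.3831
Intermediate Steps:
-249992/(-274027) - 164696/(-349800) = -249992*(-1/274027) - 164696*(-1/349800) = 249992/274027 + 20587/43725 = 16572294049/11981830575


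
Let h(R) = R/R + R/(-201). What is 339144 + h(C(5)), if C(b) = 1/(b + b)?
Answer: 681681449/2010 ≈ 3.3915e+5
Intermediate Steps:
C(b) = 1/(2*b)
h(R) = 1 - R/201 (h(R) = 1 + R*(-1/201) = 1 - R/201)
339144 + h(C(5)) = 339144 + (1 - 1/(402*5)) = 339144 + (1 - 1/201*1/10) = 339144 + (1 - 1/2010) = 339144 + 2009/2010 = 681681449/2010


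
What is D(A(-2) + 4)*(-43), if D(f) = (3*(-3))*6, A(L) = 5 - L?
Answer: 2322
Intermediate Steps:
D(f) = -54 (D(f) = -9*6 = -54)
D(A(-2) + 4)*(-43) = -54*(-43) = 2322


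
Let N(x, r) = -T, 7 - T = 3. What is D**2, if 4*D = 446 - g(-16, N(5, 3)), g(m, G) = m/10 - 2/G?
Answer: 19989841/1600 ≈ 12494.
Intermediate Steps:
T = 4 (T = 7 - 1*3 = 7 - 3 = 4)
N(x, r) = -4 (N(x, r) = -1*4 = -4)
g(m, G) = -2/G + m/10 (g(m, G) = m*(1/10) - 2/G = m/10 - 2/G = -2/G + m/10)
D = 4471/40 (D = (446 - (-2/(-4) + (1/10)*(-16)))/4 = (446 - (-2*(-1/4) - 8/5))/4 = (446 - (1/2 - 8/5))/4 = (446 - 1*(-11/10))/4 = (446 + 11/10)/4 = (1/4)*(4471/10) = 4471/40 ≈ 111.78)
D**2 = (4471/40)**2 = 19989841/1600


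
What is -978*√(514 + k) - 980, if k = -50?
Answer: -980 - 3912*√29 ≈ -22047.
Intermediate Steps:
-978*√(514 + k) - 980 = -978*√(514 - 50) - 980 = -3912*√29 - 980 = -980 - 3912*√29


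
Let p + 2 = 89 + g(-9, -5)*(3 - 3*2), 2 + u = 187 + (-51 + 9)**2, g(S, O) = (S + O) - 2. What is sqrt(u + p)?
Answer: 2*sqrt(521) ≈ 45.651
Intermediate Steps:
g(S, O) = -2 + O + S (g(S, O) = (O + S) - 2 = -2 + O + S)
u = 1949 (u = -2 + (187 + (-51 + 9)**2) = -2 + (187 + (-42)**2) = -2 + (187 + 1764) = -2 + 1951 = 1949)
p = 135 (p = -2 + (89 + (-2 - 5 - 9)*(3 - 3*2)) = -2 + (89 - 16*(3 - 6)) = -2 + (89 - 16*(-3)) = -2 + (89 + 48) = -2 + 137 = 135)
sqrt(u + p) = sqrt(1949 + 135) = sqrt(2084) = 2*sqrt(521)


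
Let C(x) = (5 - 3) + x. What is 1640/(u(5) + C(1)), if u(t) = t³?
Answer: 205/16 ≈ 12.813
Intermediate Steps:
C(x) = 2 + x
1640/(u(5) + C(1)) = 1640/(5³ + (2 + 1)) = 1640/(125 + 3) = 1640/128 = (1/128)*1640 = 205/16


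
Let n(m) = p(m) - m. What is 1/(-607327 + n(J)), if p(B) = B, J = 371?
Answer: -1/607327 ≈ -1.6466e-6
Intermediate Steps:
n(m) = 0 (n(m) = m - m = 0)
1/(-607327 + n(J)) = 1/(-607327 + 0) = 1/(-607327) = -1/607327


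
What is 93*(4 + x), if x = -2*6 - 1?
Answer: -837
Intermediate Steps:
x = -13 (x = -12 - 1 = -13)
93*(4 + x) = 93*(4 - 13) = 93*(-9) = -837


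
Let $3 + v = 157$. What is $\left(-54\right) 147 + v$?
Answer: $-7784$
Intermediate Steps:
$v = 154$ ($v = -3 + 157 = 154$)
$\left(-54\right) 147 + v = \left(-54\right) 147 + 154 = -7938 + 154 = -7784$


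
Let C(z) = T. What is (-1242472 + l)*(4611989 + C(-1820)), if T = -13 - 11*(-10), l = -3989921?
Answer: -24132246501798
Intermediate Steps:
T = 97 (T = -13 + 110 = 97)
C(z) = 97
(-1242472 + l)*(4611989 + C(-1820)) = (-1242472 - 3989921)*(4611989 + 97) = -5232393*4612086 = -24132246501798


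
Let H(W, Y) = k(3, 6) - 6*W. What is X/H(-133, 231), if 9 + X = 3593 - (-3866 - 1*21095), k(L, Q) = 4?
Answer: 28545/802 ≈ 35.592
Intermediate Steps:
H(W, Y) = 4 - 6*W
X = 28545 (X = -9 + (3593 - (-3866 - 1*21095)) = -9 + (3593 - (-3866 - 21095)) = -9 + (3593 - 1*(-24961)) = -9 + (3593 + 24961) = -9 + 28554 = 28545)
X/H(-133, 231) = 28545/(4 - 6*(-133)) = 28545/(4 + 798) = 28545/802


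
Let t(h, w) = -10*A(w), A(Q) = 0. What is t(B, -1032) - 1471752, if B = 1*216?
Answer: -1471752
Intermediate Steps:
B = 216
t(h, w) = 0 (t(h, w) = -10*0 = 0)
t(B, -1032) - 1471752 = 0 - 1471752 = -1471752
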